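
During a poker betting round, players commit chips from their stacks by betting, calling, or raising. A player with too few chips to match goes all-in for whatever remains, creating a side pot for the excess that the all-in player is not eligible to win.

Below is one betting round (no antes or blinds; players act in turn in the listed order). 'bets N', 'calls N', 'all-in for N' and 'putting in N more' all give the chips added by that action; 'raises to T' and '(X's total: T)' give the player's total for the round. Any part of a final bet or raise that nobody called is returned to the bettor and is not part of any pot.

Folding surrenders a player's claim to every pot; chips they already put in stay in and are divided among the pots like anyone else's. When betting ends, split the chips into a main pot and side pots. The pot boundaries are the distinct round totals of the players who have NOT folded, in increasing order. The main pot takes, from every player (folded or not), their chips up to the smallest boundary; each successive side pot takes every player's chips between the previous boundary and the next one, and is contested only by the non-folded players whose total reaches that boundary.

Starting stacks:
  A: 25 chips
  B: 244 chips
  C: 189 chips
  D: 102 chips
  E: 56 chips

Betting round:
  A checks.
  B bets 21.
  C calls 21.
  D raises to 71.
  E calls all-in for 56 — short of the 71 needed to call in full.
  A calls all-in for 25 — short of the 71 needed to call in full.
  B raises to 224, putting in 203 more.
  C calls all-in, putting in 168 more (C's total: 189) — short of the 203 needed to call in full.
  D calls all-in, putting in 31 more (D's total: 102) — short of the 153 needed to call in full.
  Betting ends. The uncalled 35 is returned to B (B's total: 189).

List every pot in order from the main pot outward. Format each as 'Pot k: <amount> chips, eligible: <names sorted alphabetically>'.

Pot 1: 125 chips, eligible: A, B, C, D, E
Pot 2: 124 chips, eligible: B, C, D, E
Pot 3: 138 chips, eligible: B, C, D
Pot 4: 174 chips, eligible: B, C

Derivation:
Contributions (after 35 returned to B): A=25, B=189, C=189, D=102, E=56
Pot levels (distinct totals of non-folded players): 25, 56, 102, 189
Layer 1-25: 25 each from A, B, C, D, E = 25*5 = 125 chips; eligible A, B, C, D, E
Layer 26-56: 31 each from B, C, D, E = 31*4 = 124 chips; eligible B, C, D, E
Layer 57-102: 46 each from B, C, D = 46*3 = 138 chips; eligible B, C, D
Layer 103-189: 87 each from B, C = 87*2 = 174 chips; eligible B, C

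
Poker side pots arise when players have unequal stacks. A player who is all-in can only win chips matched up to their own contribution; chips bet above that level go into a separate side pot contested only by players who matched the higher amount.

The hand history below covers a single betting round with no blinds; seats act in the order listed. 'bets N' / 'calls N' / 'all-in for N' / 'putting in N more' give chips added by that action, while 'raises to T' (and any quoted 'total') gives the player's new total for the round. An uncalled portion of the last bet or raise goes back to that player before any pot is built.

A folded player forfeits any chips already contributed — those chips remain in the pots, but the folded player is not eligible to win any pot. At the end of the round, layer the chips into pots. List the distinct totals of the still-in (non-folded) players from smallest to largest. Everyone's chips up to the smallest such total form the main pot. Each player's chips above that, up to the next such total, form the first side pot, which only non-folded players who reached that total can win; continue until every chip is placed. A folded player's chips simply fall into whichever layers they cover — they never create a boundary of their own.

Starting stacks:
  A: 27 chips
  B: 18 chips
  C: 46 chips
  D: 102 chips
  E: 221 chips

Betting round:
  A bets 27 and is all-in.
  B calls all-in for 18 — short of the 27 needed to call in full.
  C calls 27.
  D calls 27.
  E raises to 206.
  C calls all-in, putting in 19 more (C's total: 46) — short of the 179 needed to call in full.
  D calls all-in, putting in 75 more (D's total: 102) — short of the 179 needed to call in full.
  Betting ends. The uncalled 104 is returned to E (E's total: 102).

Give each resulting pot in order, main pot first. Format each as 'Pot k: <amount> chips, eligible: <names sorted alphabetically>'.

Pot 1: 90 chips, eligible: A, B, C, D, E
Pot 2: 36 chips, eligible: A, C, D, E
Pot 3: 57 chips, eligible: C, D, E
Pot 4: 112 chips, eligible: D, E

Derivation:
Contributions (after 104 returned to E): A=27, B=18, C=46, D=102, E=102
Pot levels (distinct totals of non-folded players): 18, 27, 46, 102
Layer 1-18: 18 each from A, B, C, D, E = 18*5 = 90 chips; eligible A, B, C, D, E
Layer 19-27: 9 each from A, C, D, E = 9*4 = 36 chips; eligible A, C, D, E
Layer 28-46: 19 each from C, D, E = 19*3 = 57 chips; eligible C, D, E
Layer 47-102: 56 each from D, E = 56*2 = 112 chips; eligible D, E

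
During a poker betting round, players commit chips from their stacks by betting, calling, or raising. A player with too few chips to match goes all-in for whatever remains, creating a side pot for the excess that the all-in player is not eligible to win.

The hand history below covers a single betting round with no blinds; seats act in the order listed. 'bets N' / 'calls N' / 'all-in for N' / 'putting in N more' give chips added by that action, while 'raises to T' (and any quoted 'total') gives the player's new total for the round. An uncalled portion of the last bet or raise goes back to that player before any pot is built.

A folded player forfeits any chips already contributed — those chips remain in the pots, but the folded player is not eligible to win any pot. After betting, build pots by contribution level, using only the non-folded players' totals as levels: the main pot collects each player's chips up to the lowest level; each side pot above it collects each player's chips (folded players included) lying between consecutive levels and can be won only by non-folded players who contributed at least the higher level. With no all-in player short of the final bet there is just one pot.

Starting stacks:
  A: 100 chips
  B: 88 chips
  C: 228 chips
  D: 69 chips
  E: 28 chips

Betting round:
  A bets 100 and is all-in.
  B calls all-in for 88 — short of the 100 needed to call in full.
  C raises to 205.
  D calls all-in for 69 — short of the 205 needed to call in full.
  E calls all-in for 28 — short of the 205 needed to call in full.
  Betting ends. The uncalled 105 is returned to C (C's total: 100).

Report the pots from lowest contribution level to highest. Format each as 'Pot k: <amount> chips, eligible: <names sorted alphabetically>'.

Contributions (after 105 returned to C): A=100, B=88, C=100, D=69, E=28
Pot levels (distinct totals of non-folded players): 28, 69, 88, 100
Layer 1-28: 28 each from A, B, C, D, E = 28*5 = 140 chips; eligible A, B, C, D, E
Layer 29-69: 41 each from A, B, C, D = 41*4 = 164 chips; eligible A, B, C, D
Layer 70-88: 19 each from A, B, C = 19*3 = 57 chips; eligible A, B, C
Layer 89-100: 12 each from A, C = 12*2 = 24 chips; eligible A, C

Pot 1: 140 chips, eligible: A, B, C, D, E
Pot 2: 164 chips, eligible: A, B, C, D
Pot 3: 57 chips, eligible: A, B, C
Pot 4: 24 chips, eligible: A, C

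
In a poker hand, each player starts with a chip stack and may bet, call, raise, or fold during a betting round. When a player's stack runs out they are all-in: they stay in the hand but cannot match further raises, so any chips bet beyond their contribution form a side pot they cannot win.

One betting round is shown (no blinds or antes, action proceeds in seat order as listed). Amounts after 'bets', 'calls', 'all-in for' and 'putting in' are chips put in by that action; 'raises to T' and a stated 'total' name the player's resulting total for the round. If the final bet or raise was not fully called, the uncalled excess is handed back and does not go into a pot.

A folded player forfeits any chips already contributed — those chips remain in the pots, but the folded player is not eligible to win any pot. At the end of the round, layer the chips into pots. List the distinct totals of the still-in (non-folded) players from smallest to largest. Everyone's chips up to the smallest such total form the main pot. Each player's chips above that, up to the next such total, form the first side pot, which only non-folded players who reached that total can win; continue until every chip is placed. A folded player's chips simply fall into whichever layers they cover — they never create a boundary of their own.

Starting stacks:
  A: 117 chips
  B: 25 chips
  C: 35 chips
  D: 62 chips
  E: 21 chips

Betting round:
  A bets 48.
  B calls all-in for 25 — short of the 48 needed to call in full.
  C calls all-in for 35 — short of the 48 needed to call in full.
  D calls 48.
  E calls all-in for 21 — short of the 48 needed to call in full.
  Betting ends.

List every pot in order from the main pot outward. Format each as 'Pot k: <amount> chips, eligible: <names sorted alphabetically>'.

Contributions: A=48, B=25, C=35, D=48, E=21
Pot levels (distinct totals of non-folded players): 21, 25, 35, 48
Layer 1-21: 21 each from A, B, C, D, E = 21*5 = 105 chips; eligible A, B, C, D, E
Layer 22-25: 4 each from A, B, C, D = 4*4 = 16 chips; eligible A, B, C, D
Layer 26-35: 10 each from A, C, D = 10*3 = 30 chips; eligible A, C, D
Layer 36-48: 13 each from A, D = 13*2 = 26 chips; eligible A, D

Pot 1: 105 chips, eligible: A, B, C, D, E
Pot 2: 16 chips, eligible: A, B, C, D
Pot 3: 30 chips, eligible: A, C, D
Pot 4: 26 chips, eligible: A, D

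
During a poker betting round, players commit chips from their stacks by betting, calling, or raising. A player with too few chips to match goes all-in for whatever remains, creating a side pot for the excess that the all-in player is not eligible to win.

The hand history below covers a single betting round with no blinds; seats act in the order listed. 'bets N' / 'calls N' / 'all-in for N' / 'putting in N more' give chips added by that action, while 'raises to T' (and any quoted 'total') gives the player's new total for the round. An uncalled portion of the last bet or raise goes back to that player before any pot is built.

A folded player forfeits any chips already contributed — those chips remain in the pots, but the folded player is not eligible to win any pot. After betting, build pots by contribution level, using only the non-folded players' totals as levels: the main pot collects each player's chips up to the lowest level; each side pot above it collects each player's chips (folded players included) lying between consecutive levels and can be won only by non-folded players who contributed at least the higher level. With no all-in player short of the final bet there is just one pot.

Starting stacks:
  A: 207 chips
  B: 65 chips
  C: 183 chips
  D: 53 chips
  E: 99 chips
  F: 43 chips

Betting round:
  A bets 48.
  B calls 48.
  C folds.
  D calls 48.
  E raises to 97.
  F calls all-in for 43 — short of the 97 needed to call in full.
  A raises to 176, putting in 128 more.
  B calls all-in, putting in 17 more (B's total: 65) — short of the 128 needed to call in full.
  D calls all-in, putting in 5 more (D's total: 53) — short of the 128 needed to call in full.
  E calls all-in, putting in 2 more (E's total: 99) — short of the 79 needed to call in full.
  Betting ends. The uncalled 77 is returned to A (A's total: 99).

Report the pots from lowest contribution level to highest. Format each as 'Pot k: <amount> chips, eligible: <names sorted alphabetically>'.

Pot 1: 215 chips, eligible: A, B, D, E, F
Pot 2: 40 chips, eligible: A, B, D, E
Pot 3: 36 chips, eligible: A, B, E
Pot 4: 68 chips, eligible: A, E

Derivation:
Contributions (after 77 returned to A): A=99, B=65, D=53, E=99, F=43
Folded: C
Pot levels (distinct totals of non-folded players): 43, 53, 65, 99
Layer 1-43: 43 each from A, B, D, E, F = 43*5 = 215 chips; eligible A, B, D, E, F
Layer 44-53: 10 each from A, B, D, E = 10*4 = 40 chips; eligible A, B, D, E
Layer 54-65: 12 each from A, B, E = 12*3 = 36 chips; eligible A, B, E
Layer 66-99: 34 each from A, E = 34*2 = 68 chips; eligible A, E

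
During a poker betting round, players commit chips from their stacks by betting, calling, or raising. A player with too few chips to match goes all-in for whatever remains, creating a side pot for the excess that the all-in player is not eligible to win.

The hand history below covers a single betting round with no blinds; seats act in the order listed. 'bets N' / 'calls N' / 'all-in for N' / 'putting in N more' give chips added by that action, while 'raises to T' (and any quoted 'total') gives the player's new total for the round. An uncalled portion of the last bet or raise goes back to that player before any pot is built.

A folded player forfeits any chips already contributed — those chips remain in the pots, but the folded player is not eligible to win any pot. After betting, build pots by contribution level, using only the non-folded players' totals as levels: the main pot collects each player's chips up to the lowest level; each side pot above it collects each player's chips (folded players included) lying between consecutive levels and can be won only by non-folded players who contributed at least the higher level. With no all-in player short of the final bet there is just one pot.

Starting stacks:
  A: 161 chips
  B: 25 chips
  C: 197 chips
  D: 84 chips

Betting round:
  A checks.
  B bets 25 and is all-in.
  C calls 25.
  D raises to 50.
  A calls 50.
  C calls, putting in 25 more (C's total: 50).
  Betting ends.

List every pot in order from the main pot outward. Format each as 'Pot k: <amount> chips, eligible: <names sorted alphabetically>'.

Contributions: A=50, B=25, C=50, D=50
Pot levels (distinct totals of non-folded players): 25, 50
Layer 1-25: 25 each from A, B, C, D = 25*4 = 100 chips; eligible A, B, C, D
Layer 26-50: 25 each from A, C, D = 25*3 = 75 chips; eligible A, C, D

Pot 1: 100 chips, eligible: A, B, C, D
Pot 2: 75 chips, eligible: A, C, D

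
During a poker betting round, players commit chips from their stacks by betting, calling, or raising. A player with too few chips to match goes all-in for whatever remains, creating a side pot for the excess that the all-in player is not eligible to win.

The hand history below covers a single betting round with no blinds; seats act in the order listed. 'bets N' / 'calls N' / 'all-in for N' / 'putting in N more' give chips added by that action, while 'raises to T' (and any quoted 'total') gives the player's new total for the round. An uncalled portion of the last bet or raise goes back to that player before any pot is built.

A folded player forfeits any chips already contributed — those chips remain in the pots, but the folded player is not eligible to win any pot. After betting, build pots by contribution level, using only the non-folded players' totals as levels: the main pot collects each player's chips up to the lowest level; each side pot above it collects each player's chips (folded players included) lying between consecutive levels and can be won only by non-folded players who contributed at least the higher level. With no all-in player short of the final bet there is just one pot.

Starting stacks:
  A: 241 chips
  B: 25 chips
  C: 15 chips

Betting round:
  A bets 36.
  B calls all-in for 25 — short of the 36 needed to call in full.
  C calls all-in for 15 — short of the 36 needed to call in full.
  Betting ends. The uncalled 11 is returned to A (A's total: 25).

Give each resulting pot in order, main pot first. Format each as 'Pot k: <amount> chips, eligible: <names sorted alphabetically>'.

Contributions (after 11 returned to A): A=25, B=25, C=15
Pot levels (distinct totals of non-folded players): 15, 25
Layer 1-15: 15 each from A, B, C = 15*3 = 45 chips; eligible A, B, C
Layer 16-25: 10 each from A, B = 10*2 = 20 chips; eligible A, B

Pot 1: 45 chips, eligible: A, B, C
Pot 2: 20 chips, eligible: A, B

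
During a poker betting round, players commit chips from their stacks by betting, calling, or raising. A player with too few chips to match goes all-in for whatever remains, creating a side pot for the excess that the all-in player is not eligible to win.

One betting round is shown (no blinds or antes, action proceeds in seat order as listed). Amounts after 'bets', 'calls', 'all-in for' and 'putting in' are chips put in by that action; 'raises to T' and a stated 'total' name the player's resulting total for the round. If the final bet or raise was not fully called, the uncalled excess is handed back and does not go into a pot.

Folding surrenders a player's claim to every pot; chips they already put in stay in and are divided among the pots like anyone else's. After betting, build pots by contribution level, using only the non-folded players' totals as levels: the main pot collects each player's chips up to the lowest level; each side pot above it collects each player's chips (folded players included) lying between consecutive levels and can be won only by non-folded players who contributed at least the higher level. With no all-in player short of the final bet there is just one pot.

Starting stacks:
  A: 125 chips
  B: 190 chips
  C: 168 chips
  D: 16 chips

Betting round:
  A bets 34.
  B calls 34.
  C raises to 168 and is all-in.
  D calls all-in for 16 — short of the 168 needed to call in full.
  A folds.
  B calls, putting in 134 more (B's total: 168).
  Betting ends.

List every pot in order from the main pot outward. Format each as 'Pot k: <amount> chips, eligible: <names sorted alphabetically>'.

Contributions: A=34, B=168, C=168, D=16
Folded: A
Pot levels (distinct totals of non-folded players): 16, 168
Layer 1-16: 16 each from A, B, C, D = 16*4 = 64 chips; eligible B, C, D
Layer 17-168: A 18 + B 152 + C 152 = 322 chips; eligible B, C

Pot 1: 64 chips, eligible: B, C, D
Pot 2: 322 chips, eligible: B, C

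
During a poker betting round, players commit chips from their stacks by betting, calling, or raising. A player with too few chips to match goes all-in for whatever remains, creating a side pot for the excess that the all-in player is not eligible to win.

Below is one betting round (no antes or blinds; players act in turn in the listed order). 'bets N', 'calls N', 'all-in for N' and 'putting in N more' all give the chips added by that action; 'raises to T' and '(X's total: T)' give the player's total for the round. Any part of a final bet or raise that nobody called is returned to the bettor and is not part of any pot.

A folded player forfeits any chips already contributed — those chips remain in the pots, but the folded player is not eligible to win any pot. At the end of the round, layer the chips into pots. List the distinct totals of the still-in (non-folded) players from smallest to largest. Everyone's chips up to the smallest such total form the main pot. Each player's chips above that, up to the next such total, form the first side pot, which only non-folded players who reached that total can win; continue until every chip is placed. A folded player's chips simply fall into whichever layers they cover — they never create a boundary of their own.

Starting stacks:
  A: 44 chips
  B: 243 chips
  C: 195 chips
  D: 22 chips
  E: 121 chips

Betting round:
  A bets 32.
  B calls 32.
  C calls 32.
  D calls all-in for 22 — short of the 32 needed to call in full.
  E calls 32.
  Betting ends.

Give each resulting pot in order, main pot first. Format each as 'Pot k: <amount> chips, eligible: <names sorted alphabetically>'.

Pot 1: 110 chips, eligible: A, B, C, D, E
Pot 2: 40 chips, eligible: A, B, C, E

Derivation:
Contributions: A=32, B=32, C=32, D=22, E=32
Pot levels (distinct totals of non-folded players): 22, 32
Layer 1-22: 22 each from A, B, C, D, E = 22*5 = 110 chips; eligible A, B, C, D, E
Layer 23-32: 10 each from A, B, C, E = 10*4 = 40 chips; eligible A, B, C, E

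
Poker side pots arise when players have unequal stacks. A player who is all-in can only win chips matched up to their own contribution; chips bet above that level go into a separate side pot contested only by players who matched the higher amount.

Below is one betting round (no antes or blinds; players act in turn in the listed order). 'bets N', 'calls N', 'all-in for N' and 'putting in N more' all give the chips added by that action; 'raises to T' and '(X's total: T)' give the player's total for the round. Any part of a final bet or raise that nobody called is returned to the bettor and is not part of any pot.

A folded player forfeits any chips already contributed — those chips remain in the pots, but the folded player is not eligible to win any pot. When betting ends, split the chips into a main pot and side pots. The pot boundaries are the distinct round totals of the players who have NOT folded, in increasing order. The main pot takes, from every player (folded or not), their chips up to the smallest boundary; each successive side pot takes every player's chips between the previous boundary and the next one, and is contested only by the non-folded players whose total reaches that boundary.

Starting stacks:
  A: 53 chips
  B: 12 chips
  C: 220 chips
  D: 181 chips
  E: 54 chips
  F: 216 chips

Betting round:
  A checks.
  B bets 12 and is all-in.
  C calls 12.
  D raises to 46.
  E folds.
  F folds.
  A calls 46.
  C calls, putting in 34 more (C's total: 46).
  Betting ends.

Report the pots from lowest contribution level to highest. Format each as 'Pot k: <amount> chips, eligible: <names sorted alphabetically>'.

Contributions: A=46, B=12, C=46, D=46
Folded: E, F
Pot levels (distinct totals of non-folded players): 12, 46
Layer 1-12: 12 each from A, B, C, D = 12*4 = 48 chips; eligible A, B, C, D
Layer 13-46: 34 each from A, C, D = 34*3 = 102 chips; eligible A, C, D

Pot 1: 48 chips, eligible: A, B, C, D
Pot 2: 102 chips, eligible: A, C, D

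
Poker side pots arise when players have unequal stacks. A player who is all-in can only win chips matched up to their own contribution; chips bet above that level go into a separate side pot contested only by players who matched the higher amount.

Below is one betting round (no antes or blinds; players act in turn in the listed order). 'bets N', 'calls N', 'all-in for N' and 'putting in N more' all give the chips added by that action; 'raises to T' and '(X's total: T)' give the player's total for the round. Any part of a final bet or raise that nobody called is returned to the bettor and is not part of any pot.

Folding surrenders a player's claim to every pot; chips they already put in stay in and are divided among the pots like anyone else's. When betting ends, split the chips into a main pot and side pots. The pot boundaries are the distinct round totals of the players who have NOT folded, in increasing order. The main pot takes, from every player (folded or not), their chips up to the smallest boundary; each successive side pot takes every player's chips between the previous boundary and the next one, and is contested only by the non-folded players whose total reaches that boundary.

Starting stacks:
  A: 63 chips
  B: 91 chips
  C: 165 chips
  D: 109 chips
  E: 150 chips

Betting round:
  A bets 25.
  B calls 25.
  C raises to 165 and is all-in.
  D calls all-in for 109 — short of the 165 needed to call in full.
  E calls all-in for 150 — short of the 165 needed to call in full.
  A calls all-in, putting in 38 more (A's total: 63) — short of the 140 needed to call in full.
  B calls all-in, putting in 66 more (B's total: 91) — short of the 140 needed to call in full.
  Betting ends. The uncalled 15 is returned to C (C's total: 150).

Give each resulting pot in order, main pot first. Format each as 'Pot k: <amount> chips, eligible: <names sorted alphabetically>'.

Pot 1: 315 chips, eligible: A, B, C, D, E
Pot 2: 112 chips, eligible: B, C, D, E
Pot 3: 54 chips, eligible: C, D, E
Pot 4: 82 chips, eligible: C, E

Derivation:
Contributions (after 15 returned to C): A=63, B=91, C=150, D=109, E=150
Pot levels (distinct totals of non-folded players): 63, 91, 109, 150
Layer 1-63: 63 each from A, B, C, D, E = 63*5 = 315 chips; eligible A, B, C, D, E
Layer 64-91: 28 each from B, C, D, E = 28*4 = 112 chips; eligible B, C, D, E
Layer 92-109: 18 each from C, D, E = 18*3 = 54 chips; eligible C, D, E
Layer 110-150: 41 each from C, E = 41*2 = 82 chips; eligible C, E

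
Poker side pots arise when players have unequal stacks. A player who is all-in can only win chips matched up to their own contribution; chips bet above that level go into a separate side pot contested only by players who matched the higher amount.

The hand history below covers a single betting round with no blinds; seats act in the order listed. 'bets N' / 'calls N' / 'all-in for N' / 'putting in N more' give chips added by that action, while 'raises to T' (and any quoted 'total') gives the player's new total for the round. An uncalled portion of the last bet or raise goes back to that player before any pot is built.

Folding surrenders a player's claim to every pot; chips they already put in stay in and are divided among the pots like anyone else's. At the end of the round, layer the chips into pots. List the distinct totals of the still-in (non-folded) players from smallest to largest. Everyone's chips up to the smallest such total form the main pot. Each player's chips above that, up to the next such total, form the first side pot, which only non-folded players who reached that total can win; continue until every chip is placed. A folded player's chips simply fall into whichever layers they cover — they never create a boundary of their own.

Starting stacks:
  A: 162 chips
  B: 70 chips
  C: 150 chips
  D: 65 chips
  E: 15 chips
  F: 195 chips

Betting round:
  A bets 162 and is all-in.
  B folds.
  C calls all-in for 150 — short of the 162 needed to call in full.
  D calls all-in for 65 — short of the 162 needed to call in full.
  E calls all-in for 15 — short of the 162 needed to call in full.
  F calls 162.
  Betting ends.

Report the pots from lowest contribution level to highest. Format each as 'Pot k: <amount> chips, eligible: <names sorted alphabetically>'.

Pot 1: 75 chips, eligible: A, C, D, E, F
Pot 2: 200 chips, eligible: A, C, D, F
Pot 3: 255 chips, eligible: A, C, F
Pot 4: 24 chips, eligible: A, F

Derivation:
Contributions: A=162, C=150, D=65, E=15, F=162
Folded: B
Pot levels (distinct totals of non-folded players): 15, 65, 150, 162
Layer 1-15: 15 each from A, C, D, E, F = 15*5 = 75 chips; eligible A, C, D, E, F
Layer 16-65: 50 each from A, C, D, F = 50*4 = 200 chips; eligible A, C, D, F
Layer 66-150: 85 each from A, C, F = 85*3 = 255 chips; eligible A, C, F
Layer 151-162: 12 each from A, F = 12*2 = 24 chips; eligible A, F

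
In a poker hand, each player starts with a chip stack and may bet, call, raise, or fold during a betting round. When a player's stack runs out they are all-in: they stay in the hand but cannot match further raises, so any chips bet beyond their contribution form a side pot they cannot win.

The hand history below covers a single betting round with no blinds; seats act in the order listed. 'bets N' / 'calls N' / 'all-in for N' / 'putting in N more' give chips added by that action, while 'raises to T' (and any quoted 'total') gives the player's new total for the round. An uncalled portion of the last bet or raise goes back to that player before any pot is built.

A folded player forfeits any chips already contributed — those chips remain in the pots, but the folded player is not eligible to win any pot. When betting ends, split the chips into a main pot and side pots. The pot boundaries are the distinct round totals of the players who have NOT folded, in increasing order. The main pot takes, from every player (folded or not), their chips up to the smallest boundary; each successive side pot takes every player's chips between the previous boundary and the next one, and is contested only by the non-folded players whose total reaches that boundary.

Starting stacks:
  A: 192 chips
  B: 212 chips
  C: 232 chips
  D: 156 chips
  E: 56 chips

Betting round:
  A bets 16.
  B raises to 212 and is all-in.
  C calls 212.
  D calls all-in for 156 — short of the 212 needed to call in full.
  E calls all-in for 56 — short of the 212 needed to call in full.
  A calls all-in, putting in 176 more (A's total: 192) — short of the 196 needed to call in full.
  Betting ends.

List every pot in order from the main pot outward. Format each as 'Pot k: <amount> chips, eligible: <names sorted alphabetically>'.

Pot 1: 280 chips, eligible: A, B, C, D, E
Pot 2: 400 chips, eligible: A, B, C, D
Pot 3: 108 chips, eligible: A, B, C
Pot 4: 40 chips, eligible: B, C

Derivation:
Contributions: A=192, B=212, C=212, D=156, E=56
Pot levels (distinct totals of non-folded players): 56, 156, 192, 212
Layer 1-56: 56 each from A, B, C, D, E = 56*5 = 280 chips; eligible A, B, C, D, E
Layer 57-156: 100 each from A, B, C, D = 100*4 = 400 chips; eligible A, B, C, D
Layer 157-192: 36 each from A, B, C = 36*3 = 108 chips; eligible A, B, C
Layer 193-212: 20 each from B, C = 20*2 = 40 chips; eligible B, C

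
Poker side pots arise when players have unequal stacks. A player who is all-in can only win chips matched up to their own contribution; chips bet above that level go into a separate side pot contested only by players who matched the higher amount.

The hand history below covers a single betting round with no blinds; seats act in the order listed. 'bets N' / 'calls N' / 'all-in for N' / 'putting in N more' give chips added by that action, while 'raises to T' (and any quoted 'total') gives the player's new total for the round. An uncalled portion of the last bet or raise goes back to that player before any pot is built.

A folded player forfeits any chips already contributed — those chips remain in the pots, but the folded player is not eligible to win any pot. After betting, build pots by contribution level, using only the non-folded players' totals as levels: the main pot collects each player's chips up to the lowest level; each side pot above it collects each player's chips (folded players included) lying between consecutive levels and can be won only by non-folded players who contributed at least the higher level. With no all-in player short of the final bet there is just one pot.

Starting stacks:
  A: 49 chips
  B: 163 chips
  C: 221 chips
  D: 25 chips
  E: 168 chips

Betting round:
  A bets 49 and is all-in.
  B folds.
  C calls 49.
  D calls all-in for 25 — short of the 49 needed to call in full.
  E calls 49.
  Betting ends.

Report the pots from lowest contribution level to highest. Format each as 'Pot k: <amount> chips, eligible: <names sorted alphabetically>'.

Pot 1: 100 chips, eligible: A, C, D, E
Pot 2: 72 chips, eligible: A, C, E

Derivation:
Contributions: A=49, C=49, D=25, E=49
Folded: B
Pot levels (distinct totals of non-folded players): 25, 49
Layer 1-25: 25 each from A, C, D, E = 25*4 = 100 chips; eligible A, C, D, E
Layer 26-49: 24 each from A, C, E = 24*3 = 72 chips; eligible A, C, E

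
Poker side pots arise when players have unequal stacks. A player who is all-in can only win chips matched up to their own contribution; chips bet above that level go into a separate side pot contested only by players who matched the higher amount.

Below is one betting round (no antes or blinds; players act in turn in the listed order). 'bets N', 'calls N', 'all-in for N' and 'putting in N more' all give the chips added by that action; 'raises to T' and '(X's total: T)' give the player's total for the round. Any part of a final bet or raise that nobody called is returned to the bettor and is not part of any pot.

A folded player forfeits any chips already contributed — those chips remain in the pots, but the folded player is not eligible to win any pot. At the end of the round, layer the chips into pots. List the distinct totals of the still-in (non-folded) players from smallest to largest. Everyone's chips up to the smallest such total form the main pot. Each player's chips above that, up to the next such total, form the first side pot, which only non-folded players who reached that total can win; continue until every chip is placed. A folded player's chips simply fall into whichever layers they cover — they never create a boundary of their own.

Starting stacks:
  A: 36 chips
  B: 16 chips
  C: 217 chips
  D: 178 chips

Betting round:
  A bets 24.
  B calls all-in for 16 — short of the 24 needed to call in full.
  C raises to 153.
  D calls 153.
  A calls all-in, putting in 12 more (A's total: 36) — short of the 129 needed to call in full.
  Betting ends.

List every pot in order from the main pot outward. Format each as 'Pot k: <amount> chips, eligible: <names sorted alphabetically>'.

Contributions: A=36, B=16, C=153, D=153
Pot levels (distinct totals of non-folded players): 16, 36, 153
Layer 1-16: 16 each from A, B, C, D = 16*4 = 64 chips; eligible A, B, C, D
Layer 17-36: 20 each from A, C, D = 20*3 = 60 chips; eligible A, C, D
Layer 37-153: 117 each from C, D = 117*2 = 234 chips; eligible C, D

Pot 1: 64 chips, eligible: A, B, C, D
Pot 2: 60 chips, eligible: A, C, D
Pot 3: 234 chips, eligible: C, D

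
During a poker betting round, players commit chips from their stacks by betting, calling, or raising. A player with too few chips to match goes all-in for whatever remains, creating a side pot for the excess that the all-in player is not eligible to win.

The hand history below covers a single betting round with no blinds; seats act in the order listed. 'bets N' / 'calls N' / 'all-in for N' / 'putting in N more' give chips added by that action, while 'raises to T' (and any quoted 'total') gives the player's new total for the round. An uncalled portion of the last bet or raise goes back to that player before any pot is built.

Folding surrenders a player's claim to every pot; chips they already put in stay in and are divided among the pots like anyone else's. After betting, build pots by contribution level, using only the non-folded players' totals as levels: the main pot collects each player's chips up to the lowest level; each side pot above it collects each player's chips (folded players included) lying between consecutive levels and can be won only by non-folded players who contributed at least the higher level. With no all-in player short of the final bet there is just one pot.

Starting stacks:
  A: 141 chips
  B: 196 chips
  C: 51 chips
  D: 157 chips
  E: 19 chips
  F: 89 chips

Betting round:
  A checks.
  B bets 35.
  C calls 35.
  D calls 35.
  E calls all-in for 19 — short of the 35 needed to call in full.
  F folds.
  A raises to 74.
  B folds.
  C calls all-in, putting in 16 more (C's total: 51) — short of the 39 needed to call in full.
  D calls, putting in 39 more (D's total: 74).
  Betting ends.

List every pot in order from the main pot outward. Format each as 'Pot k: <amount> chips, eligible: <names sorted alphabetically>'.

Pot 1: 95 chips, eligible: A, C, D, E
Pot 2: 112 chips, eligible: A, C, D
Pot 3: 46 chips, eligible: A, D

Derivation:
Contributions: A=74, B=35, C=51, D=74, E=19
Folded: B, F
Pot levels (distinct totals of non-folded players): 19, 51, 74
Layer 1-19: 19 each from A, B, C, D, E = 19*5 = 95 chips; eligible A, C, D, E
Layer 20-51: A 32 + B 16 + C 32 + D 32 = 112 chips; eligible A, C, D
Layer 52-74: 23 each from A, D = 23*2 = 46 chips; eligible A, D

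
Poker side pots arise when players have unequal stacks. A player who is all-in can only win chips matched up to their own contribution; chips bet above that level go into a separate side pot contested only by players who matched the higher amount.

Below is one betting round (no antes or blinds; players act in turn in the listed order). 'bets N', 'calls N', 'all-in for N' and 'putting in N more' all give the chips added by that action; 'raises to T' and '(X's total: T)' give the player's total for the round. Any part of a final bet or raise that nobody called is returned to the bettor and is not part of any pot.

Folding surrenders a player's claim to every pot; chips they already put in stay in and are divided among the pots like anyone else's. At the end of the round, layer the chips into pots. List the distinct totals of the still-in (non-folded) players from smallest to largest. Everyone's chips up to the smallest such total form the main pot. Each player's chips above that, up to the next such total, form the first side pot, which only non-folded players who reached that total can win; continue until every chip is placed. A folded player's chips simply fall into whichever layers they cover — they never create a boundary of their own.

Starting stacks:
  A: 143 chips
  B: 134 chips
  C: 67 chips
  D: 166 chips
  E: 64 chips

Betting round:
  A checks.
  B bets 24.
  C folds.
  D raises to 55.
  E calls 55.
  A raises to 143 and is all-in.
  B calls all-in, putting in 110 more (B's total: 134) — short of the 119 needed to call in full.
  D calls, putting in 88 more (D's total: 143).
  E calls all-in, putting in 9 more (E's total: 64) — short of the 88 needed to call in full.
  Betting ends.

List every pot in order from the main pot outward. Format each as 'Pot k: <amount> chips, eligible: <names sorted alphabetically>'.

Pot 1: 256 chips, eligible: A, B, D, E
Pot 2: 210 chips, eligible: A, B, D
Pot 3: 18 chips, eligible: A, D

Derivation:
Contributions: A=143, B=134, D=143, E=64
Folded: C
Pot levels (distinct totals of non-folded players): 64, 134, 143
Layer 1-64: 64 each from A, B, D, E = 64*4 = 256 chips; eligible A, B, D, E
Layer 65-134: 70 each from A, B, D = 70*3 = 210 chips; eligible A, B, D
Layer 135-143: 9 each from A, D = 9*2 = 18 chips; eligible A, D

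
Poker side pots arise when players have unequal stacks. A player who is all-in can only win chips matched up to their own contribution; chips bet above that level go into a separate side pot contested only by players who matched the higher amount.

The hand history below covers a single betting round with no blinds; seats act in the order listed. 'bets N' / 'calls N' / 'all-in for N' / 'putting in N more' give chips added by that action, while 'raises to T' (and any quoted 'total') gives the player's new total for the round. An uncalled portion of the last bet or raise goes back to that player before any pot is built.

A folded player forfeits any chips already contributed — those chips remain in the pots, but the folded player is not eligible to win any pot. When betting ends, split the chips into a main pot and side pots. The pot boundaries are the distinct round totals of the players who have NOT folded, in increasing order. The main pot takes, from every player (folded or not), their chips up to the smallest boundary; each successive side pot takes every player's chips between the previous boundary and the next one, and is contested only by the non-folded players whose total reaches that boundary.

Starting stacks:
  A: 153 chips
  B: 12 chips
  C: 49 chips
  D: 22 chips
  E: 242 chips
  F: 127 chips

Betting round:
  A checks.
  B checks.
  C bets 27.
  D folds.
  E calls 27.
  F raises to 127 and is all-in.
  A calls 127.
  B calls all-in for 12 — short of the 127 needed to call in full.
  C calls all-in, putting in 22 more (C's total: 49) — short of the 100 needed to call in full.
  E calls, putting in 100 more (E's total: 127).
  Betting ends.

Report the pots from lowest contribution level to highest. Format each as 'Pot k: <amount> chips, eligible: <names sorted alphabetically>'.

Pot 1: 60 chips, eligible: A, B, C, E, F
Pot 2: 148 chips, eligible: A, C, E, F
Pot 3: 234 chips, eligible: A, E, F

Derivation:
Contributions: A=127, B=12, C=49, E=127, F=127
Folded: D
Pot levels (distinct totals of non-folded players): 12, 49, 127
Layer 1-12: 12 each from A, B, C, E, F = 12*5 = 60 chips; eligible A, B, C, E, F
Layer 13-49: 37 each from A, C, E, F = 37*4 = 148 chips; eligible A, C, E, F
Layer 50-127: 78 each from A, E, F = 78*3 = 234 chips; eligible A, E, F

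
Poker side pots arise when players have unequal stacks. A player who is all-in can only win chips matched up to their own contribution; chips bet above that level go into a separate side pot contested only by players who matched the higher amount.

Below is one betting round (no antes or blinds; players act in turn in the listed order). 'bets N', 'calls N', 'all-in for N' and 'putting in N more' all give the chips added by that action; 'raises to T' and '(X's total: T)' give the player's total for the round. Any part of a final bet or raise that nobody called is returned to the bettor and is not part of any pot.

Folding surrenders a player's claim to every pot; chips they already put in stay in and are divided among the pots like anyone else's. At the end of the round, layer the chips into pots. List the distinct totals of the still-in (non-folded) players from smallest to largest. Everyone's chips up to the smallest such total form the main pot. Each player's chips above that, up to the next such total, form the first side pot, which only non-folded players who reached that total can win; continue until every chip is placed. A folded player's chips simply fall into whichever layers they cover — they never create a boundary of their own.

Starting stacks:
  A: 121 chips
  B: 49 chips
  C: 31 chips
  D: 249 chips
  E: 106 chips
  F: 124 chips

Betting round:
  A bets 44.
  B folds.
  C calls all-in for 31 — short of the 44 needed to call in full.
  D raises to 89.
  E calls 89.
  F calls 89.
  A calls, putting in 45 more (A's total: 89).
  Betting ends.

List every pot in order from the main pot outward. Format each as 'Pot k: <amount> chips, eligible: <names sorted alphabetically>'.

Pot 1: 155 chips, eligible: A, C, D, E, F
Pot 2: 232 chips, eligible: A, D, E, F

Derivation:
Contributions: A=89, C=31, D=89, E=89, F=89
Folded: B
Pot levels (distinct totals of non-folded players): 31, 89
Layer 1-31: 31 each from A, C, D, E, F = 31*5 = 155 chips; eligible A, C, D, E, F
Layer 32-89: 58 each from A, D, E, F = 58*4 = 232 chips; eligible A, D, E, F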